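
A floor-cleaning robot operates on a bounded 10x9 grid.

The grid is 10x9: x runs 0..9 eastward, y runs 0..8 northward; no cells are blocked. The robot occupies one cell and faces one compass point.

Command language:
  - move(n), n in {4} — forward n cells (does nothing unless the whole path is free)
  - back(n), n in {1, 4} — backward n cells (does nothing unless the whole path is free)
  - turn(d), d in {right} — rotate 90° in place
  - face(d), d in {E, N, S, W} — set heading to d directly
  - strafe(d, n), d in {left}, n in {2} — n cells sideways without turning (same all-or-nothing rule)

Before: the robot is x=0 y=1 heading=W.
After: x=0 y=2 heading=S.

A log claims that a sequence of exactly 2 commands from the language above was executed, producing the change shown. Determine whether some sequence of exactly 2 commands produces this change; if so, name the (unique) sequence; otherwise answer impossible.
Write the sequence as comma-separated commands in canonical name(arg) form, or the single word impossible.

face(S), back(1)

key: order matters: swapping face(S) and back(1) lands elsewhere
begin: x=0 y=1 heading=W
1. face(S) → x=0 y=1 heading=S
2. back(1) → x=0 y=2 heading=S
no rival 2-sequence matches.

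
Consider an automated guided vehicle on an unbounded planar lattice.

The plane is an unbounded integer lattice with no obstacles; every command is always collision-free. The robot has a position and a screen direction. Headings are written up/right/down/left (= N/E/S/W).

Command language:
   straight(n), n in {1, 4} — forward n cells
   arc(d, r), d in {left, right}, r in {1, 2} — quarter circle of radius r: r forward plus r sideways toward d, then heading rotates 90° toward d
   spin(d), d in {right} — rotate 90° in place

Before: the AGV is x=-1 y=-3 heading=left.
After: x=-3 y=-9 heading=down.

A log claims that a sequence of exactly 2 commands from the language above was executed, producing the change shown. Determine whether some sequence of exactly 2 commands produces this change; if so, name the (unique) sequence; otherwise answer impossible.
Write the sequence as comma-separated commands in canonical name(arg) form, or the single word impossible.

arc(left, 2), straight(4)

key: cell and facing (now S) both changed — the 2 commands mix motion and turning
begin: x=-1 y=-3 heading=left
t=1 arc(left, 2) ⇒ x=-3 y=-5 heading=down
t=2 straight(4) ⇒ x=-3 y=-9 heading=down
all 49 alternatives checked — unique.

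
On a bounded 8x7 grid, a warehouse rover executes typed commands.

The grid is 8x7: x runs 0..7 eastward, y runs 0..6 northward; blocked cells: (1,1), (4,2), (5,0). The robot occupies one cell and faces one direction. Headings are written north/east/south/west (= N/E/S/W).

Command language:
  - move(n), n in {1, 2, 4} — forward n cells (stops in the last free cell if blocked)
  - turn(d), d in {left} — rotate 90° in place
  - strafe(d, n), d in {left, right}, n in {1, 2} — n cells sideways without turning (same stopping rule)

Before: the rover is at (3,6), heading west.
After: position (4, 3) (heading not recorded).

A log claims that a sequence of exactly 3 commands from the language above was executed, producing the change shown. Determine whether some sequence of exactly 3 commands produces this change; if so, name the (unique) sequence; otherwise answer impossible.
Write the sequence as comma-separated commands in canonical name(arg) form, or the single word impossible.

turn(left), strafe(left, 1), move(4)

key: order matters: swapping turn(left) and move(4) lands elsewhere
initial: at (3,6), heading west
[1] after turn(left): at (3,6), heading south
[2] after strafe(left, 1): at (4,6), heading south
[3] after move(4): at (4,3), heading south
uniquely the one of 512 3-step routes that fits.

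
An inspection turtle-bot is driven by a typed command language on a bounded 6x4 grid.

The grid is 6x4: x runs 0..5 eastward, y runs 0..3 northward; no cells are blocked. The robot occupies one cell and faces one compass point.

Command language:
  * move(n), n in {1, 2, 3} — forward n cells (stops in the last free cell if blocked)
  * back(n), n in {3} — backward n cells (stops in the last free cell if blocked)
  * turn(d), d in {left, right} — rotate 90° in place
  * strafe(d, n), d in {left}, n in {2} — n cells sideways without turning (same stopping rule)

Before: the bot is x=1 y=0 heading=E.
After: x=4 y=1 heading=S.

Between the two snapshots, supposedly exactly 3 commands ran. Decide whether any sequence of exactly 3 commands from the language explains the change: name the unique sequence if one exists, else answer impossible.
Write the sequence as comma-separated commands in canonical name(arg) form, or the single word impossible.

checked all 3-command options: none fits.

impossible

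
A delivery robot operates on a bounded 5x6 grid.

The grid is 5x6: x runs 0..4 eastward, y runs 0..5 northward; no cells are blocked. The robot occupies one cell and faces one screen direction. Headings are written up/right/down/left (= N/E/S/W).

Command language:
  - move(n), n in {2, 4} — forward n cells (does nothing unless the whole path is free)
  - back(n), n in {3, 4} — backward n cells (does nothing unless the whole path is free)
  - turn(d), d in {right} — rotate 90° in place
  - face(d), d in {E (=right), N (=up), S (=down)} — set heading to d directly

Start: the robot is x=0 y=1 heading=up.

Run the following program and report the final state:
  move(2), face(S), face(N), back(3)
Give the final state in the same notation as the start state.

from: x=0 y=1 heading=up
1. move(2) → x=0 y=3 heading=up
2. face(S) → x=0 y=3 heading=down
3. face(N) → x=0 y=3 heading=up
4. back(3) → x=0 y=0 heading=up

x=0 y=0 heading=up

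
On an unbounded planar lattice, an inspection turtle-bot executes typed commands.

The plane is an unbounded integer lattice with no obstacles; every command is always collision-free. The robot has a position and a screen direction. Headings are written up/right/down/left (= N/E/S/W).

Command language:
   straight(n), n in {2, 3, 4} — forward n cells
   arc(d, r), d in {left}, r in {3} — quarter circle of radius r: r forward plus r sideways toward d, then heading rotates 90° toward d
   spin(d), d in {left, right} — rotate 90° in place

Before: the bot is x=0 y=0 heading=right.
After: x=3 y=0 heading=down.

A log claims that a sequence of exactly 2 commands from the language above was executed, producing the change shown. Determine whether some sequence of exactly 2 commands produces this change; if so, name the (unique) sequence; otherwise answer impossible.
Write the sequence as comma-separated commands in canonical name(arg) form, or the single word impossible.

straight(3), spin(right)

key: position moved to (3,0) AND the heading swung to S — translation plus rotation needed
from: x=0 y=0 heading=right
t=1 straight(3) ⇒ x=3 y=0 heading=right
t=2 spin(right) ⇒ x=3 y=0 heading=down
no other 2-command option fits: unique.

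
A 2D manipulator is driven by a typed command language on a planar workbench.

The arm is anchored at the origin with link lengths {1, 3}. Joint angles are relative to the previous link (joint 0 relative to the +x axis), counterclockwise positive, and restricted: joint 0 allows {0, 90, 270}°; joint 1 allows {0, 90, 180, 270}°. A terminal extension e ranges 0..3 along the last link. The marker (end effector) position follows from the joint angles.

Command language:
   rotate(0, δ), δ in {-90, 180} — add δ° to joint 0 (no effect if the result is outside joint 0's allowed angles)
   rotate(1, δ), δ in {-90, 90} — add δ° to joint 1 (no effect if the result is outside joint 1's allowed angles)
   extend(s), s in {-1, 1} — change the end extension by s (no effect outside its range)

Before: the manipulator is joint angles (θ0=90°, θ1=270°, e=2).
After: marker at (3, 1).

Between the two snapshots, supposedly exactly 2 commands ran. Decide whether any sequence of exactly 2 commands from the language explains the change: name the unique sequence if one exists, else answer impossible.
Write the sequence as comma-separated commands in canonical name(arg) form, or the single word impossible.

extend(-1), extend(-1)

begin: joint angles (θ0=90°, θ1=270°, e=2)
t=1 extend(-1) ⇒ joint angles (θ0=90°, θ1=270°, e=1)
t=2 extend(-1) ⇒ joint angles (θ0=90°, θ1=270°, e=0)
all 36 alternatives checked — unique.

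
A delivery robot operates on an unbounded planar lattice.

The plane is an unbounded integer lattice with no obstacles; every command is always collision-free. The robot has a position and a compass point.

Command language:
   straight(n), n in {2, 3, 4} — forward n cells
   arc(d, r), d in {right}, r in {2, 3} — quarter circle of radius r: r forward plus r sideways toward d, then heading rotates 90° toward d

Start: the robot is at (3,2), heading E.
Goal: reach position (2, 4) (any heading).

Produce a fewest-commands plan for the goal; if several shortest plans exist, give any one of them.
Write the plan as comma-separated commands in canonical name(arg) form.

initial: at (3,2), heading E
1. arc(right, 3) → at (6,-1), heading S
2. arc(right, 3) → at (3,-4), heading W
3. arc(right, 3) → at (0,-1), heading N
4. straight(3) → at (0,2), heading N
5. arc(right, 2) → at (2,4), heading E
minimal: 5 command(s), checked below 5.

arc(right, 3), arc(right, 3), arc(right, 3), straight(3), arc(right, 2)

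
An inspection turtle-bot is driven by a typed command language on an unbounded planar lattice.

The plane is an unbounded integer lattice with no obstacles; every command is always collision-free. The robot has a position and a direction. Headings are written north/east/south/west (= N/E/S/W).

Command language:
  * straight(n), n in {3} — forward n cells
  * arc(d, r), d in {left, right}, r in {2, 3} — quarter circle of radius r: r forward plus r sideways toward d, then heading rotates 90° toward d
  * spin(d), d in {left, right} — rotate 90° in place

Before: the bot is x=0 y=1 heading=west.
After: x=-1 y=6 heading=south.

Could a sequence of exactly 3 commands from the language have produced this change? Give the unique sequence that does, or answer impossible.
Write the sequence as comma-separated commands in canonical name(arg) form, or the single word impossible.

key: position moved to (-1,6) AND the heading swung to S — translation plus rotation needed
initial: x=0 y=1 heading=west
[1] after arc(right, 3): x=-3 y=4 heading=north
[2] after arc(right, 2): x=-1 y=6 heading=east
[3] after spin(right): x=-1 y=6 heading=south
no rival 3-sequence matches.

arc(right, 3), arc(right, 2), spin(right)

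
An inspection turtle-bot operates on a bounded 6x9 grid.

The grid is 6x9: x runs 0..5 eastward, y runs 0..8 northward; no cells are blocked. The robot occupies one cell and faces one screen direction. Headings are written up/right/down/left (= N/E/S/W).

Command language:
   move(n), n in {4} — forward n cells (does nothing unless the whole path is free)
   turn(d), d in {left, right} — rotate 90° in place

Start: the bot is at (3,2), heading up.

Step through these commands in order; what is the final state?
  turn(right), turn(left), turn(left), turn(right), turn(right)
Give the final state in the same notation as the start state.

at (3,2), heading right

initial: at (3,2), heading up
1. turn(right) → at (3,2), heading right
2. turn(left) → at (3,2), heading up
3. turn(left) → at (3,2), heading left
4. turn(right) → at (3,2), heading up
5. turn(right) → at (3,2), heading right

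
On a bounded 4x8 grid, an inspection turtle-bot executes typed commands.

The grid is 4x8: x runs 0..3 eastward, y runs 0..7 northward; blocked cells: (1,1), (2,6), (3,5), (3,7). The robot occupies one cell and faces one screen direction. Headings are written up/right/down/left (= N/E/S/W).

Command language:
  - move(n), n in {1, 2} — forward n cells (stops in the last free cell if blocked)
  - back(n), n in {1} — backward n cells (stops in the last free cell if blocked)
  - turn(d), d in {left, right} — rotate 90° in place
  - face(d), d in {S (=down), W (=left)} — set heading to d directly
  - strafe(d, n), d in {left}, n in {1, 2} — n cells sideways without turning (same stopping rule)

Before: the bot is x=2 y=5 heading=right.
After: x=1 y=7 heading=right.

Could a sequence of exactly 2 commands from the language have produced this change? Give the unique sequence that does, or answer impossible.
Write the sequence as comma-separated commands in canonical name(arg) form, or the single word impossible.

back(1), strafe(left, 2)

key: heading stays E — no command in the sequence turns
initial: x=2 y=5 heading=right
1. back(1) → x=1 y=5 heading=right
2. strafe(left, 2) → x=1 y=7 heading=right
uniquely the one of 81 2-step routes that fits.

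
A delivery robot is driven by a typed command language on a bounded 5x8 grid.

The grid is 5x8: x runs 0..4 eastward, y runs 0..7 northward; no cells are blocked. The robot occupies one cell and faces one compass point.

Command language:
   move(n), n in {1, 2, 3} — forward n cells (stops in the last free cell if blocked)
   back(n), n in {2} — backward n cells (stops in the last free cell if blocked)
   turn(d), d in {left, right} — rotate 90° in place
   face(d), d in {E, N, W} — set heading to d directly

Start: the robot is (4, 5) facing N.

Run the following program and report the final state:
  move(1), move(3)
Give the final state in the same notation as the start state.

(4, 7) facing N

t0: (4, 5) facing N
1. move(1) → (4, 6) facing N
2. move(3) → (4, 7) facing N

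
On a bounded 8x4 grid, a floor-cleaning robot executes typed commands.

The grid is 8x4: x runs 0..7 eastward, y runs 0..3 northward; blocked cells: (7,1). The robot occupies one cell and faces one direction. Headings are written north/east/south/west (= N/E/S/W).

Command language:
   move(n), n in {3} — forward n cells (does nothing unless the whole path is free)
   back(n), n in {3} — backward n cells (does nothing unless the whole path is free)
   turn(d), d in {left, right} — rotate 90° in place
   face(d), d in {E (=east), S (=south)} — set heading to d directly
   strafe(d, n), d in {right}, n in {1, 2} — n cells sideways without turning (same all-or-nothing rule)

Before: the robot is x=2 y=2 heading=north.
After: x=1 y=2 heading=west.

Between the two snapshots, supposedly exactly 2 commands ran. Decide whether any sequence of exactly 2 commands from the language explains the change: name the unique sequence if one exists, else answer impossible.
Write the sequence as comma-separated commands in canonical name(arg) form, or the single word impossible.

every 2-command combo misses the target.

impossible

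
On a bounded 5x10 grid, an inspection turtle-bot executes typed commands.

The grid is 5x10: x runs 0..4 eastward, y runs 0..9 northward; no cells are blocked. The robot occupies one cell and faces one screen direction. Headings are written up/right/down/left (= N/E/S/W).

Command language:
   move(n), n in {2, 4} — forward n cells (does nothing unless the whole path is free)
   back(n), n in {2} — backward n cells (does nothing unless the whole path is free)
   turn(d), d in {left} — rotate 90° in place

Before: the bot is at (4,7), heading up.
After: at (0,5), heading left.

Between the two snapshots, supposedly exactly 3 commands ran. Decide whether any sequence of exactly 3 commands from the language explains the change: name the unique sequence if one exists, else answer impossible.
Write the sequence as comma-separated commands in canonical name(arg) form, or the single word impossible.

key: position moved to (0,5) AND the heading swung to W — translation plus rotation needed
start: at (4,7), heading up
t=1 back(2) ⇒ at (4,5), heading up
t=2 turn(left) ⇒ at (4,5), heading left
t=3 move(4) ⇒ at (0,5), heading left
no other 3-command option fits: unique.

back(2), turn(left), move(4)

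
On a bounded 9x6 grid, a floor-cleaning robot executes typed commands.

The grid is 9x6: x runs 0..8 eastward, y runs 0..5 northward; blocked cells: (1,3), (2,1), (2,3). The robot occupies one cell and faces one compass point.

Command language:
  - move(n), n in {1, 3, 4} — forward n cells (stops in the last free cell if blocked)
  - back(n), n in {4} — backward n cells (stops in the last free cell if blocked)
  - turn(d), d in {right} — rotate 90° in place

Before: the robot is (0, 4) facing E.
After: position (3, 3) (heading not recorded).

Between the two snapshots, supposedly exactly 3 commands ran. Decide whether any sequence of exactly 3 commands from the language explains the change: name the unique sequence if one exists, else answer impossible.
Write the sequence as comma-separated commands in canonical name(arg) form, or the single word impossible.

key: running move(1) before move(3) would end elsewhere — order is forced
begin: (0, 4) facing E
1. move(3) → (3, 4) facing E
2. turn(right) → (3, 4) facing S
3. move(1) → (3, 3) facing S
no rival 3-sequence matches.

move(3), turn(right), move(1)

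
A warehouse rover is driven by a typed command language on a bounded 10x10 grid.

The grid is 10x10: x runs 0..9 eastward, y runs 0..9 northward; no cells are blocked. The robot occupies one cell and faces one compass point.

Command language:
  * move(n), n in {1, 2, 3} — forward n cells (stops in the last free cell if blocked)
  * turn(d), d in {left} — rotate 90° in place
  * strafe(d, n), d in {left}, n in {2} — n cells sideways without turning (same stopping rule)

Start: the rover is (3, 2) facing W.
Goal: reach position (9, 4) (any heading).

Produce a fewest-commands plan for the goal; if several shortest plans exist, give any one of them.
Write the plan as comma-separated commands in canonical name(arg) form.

t0: (3, 2) facing W
step 1 (turn(left)): (3, 2) facing S
step 2 (turn(left)): (3, 2) facing E
step 3 (move(3)): (6, 2) facing E
step 4 (move(3)): (9, 2) facing E
step 5 (strafe(left, 2)): (9, 4) facing E
no 4-step plan works, so 5 is optimal.

turn(left), turn(left), move(3), move(3), strafe(left, 2)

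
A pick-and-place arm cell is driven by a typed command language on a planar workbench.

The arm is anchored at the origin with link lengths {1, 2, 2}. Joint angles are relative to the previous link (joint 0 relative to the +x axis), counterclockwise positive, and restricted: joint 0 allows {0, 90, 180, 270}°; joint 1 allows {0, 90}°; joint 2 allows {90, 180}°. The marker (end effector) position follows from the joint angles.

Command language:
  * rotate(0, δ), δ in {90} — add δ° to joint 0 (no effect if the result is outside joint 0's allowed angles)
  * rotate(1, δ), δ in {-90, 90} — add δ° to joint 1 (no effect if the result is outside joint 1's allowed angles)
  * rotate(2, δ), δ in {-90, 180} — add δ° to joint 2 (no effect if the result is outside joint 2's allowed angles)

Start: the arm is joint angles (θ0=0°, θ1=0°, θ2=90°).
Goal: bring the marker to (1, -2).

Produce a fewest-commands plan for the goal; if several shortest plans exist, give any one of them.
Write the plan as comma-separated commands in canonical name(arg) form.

rotate(1, 90), rotate(0, 90), rotate(0, 90)

t0: joint angles (θ0=0°, θ1=0°, θ2=90°)
[1] after rotate(1, 90): joint angles (θ0=0°, θ1=90°, θ2=90°)
[2] after rotate(0, 90): joint angles (θ0=90°, θ1=90°, θ2=90°)
[3] after rotate(0, 90): joint angles (θ0=180°, θ1=90°, θ2=90°)
shorter routes all fall short; 3 is best.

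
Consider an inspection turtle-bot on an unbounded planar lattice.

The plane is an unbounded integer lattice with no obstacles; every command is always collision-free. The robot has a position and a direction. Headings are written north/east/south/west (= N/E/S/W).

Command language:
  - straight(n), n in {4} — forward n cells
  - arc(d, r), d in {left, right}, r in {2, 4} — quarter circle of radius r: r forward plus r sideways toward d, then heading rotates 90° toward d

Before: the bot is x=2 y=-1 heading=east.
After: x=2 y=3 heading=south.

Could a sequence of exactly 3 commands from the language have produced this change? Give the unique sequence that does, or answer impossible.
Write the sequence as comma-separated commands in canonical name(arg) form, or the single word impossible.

key: position moved to (2,3) AND the heading swung to S — translation plus rotation needed
initial: x=2 y=-1 heading=east
t=1 arc(left, 4) ⇒ x=6 y=3 heading=north
t=2 arc(left, 2) ⇒ x=4 y=5 heading=west
t=3 arc(left, 2) ⇒ x=2 y=3 heading=south
no rival 3-sequence matches.

arc(left, 4), arc(left, 2), arc(left, 2)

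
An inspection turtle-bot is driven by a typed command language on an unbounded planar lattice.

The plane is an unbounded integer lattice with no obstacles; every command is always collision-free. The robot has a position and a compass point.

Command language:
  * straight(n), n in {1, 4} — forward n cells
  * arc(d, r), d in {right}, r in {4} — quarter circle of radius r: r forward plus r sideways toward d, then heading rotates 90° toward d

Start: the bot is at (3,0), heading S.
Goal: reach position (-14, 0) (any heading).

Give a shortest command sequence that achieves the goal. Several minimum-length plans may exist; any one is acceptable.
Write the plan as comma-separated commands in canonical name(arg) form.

arc(right, 4), straight(1), straight(4), straight(4), arc(right, 4)

begin: at (3,0), heading S
step 1 (arc(right, 4)): at (-1,-4), heading W
step 2 (straight(1)): at (-2,-4), heading W
step 3 (straight(4)): at (-6,-4), heading W
step 4 (straight(4)): at (-10,-4), heading W
step 5 (arc(right, 4)): at (-14,0), heading N
nothing shorter than 5 reaches the goal.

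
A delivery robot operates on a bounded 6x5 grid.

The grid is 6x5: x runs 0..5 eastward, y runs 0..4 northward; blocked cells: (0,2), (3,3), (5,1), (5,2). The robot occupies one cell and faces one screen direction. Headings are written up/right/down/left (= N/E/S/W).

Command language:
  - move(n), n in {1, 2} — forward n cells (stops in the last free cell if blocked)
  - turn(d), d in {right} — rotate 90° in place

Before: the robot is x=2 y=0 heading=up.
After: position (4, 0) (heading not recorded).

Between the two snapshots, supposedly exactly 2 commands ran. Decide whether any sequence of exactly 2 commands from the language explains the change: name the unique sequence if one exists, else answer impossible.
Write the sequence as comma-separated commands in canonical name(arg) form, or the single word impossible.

key: running move(2) before turn(right) would end elsewhere — order is forced
start: x=2 y=0 heading=up
step 1 (turn(right)): x=2 y=0 heading=right
step 2 (move(2)): x=4 y=0 heading=right
all 9 alternatives checked — unique.

turn(right), move(2)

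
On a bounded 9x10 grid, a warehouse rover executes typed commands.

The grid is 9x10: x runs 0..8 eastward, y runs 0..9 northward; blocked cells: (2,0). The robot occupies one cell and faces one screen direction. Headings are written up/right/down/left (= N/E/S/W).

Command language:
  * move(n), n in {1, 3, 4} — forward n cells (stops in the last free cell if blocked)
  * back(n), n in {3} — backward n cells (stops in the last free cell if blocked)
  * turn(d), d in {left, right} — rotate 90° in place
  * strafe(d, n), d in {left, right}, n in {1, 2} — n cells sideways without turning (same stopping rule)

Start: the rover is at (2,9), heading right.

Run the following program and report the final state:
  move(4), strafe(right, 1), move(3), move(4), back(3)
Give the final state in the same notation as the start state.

begin: at (2,9), heading right
step 1 (move(4)): at (6,9), heading right
step 2 (strafe(right, 1)): at (6,8), heading right
step 3 (move(3)): at (8,8), heading right
step 4 (move(4)): at (8,8), heading right
step 5 (back(3)): at (5,8), heading right

at (5,8), heading right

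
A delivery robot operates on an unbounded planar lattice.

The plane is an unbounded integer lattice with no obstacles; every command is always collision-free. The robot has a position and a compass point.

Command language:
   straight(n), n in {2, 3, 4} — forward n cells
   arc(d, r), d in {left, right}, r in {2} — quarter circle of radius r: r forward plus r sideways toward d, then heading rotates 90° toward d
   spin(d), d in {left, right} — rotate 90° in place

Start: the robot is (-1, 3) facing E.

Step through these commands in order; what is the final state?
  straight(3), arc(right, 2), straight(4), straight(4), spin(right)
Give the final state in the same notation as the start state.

initial: (-1, 3) facing E
t=1 straight(3) ⇒ (2, 3) facing E
t=2 arc(right, 2) ⇒ (4, 1) facing S
t=3 straight(4) ⇒ (4, -3) facing S
t=4 straight(4) ⇒ (4, -7) facing S
t=5 spin(right) ⇒ (4, -7) facing W

(4, -7) facing W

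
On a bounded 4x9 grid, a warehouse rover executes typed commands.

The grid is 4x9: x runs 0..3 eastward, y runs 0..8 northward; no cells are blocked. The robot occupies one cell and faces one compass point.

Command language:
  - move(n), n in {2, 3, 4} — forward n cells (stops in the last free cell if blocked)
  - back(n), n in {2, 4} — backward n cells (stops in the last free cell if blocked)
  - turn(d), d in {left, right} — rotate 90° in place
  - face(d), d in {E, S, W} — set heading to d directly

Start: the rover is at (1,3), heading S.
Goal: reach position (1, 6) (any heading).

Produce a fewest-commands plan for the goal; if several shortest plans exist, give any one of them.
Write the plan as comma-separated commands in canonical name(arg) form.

start: at (1,3), heading S
1. turn(left) → at (1,3), heading E
2. turn(left) → at (1,3), heading N
3. move(3) → at (1,6), heading N
nothing shorter than 3 reaches the goal.

turn(left), turn(left), move(3)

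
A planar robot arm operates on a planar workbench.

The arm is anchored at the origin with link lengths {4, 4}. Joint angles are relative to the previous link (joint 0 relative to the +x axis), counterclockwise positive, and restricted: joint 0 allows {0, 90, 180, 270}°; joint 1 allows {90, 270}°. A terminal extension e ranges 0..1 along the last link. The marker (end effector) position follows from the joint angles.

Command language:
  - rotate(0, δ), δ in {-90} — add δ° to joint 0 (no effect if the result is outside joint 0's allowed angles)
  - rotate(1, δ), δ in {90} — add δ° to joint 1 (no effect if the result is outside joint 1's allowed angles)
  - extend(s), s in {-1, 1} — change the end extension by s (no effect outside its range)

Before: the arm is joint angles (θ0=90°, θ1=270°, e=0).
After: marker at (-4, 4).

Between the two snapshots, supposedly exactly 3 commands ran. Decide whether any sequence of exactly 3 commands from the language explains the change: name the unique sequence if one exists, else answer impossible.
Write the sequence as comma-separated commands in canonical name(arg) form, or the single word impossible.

rotate(0, -90), rotate(0, -90), rotate(0, -90)

from: joint angles (θ0=90°, θ1=270°, e=0)
t=1 rotate(0, -90) ⇒ joint angles (θ0=0°, θ1=270°, e=0)
t=2 rotate(0, -90) ⇒ joint angles (θ0=270°, θ1=270°, e=0)
t=3 rotate(0, -90) ⇒ joint angles (θ0=180°, θ1=270°, e=0)
no other 3-command option fits: unique.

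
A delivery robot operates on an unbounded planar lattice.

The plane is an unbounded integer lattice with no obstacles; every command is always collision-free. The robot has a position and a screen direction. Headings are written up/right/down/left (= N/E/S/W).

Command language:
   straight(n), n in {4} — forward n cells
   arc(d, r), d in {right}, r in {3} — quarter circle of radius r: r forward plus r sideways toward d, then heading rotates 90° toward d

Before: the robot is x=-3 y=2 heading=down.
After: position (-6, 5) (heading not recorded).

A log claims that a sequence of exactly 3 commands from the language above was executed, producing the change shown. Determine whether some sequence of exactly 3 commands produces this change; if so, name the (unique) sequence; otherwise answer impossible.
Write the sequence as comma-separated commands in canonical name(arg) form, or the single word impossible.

begin: x=-3 y=2 heading=down
step 1 (arc(right, 3)): x=-6 y=-1 heading=left
step 2 (arc(right, 3)): x=-9 y=2 heading=up
step 3 (arc(right, 3)): x=-6 y=5 heading=right
uniquely the one of 8 3-step routes that fits.

arc(right, 3), arc(right, 3), arc(right, 3)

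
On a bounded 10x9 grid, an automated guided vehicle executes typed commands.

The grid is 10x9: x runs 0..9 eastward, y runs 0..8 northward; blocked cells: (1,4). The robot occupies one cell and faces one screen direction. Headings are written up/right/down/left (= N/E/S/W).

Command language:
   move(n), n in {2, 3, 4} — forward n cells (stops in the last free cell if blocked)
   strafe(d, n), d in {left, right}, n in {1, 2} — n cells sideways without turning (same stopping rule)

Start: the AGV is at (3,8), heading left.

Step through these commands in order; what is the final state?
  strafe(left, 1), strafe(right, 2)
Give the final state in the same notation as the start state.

initial: at (3,8), heading left
step 1 (strafe(left, 1)): at (3,7), heading left
step 2 (strafe(right, 2)): at (3,8), heading left

at (3,8), heading left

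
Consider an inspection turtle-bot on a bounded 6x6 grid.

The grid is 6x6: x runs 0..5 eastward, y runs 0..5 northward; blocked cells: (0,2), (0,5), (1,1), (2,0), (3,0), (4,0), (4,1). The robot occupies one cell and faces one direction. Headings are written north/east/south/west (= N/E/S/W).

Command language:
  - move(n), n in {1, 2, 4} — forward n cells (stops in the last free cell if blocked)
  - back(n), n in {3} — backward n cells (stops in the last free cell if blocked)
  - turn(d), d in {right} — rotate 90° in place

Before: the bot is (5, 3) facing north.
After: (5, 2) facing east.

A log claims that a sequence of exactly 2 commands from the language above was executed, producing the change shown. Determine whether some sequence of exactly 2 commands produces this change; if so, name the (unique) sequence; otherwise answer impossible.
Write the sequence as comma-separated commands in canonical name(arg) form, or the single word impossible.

every 2-command combo misses the target.

impossible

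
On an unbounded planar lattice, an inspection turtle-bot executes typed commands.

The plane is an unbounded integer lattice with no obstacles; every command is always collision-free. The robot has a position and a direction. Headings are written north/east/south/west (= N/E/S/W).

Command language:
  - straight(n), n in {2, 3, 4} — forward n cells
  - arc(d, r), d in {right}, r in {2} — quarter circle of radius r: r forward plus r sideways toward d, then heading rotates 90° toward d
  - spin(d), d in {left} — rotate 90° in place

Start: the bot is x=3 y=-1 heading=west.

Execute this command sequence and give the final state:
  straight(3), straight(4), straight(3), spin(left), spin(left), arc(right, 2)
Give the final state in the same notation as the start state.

begin: x=3 y=-1 heading=west
step 1 (straight(3)): x=0 y=-1 heading=west
step 2 (straight(4)): x=-4 y=-1 heading=west
step 3 (straight(3)): x=-7 y=-1 heading=west
step 4 (spin(left)): x=-7 y=-1 heading=south
step 5 (spin(left)): x=-7 y=-1 heading=east
step 6 (arc(right, 2)): x=-5 y=-3 heading=south

x=-5 y=-3 heading=south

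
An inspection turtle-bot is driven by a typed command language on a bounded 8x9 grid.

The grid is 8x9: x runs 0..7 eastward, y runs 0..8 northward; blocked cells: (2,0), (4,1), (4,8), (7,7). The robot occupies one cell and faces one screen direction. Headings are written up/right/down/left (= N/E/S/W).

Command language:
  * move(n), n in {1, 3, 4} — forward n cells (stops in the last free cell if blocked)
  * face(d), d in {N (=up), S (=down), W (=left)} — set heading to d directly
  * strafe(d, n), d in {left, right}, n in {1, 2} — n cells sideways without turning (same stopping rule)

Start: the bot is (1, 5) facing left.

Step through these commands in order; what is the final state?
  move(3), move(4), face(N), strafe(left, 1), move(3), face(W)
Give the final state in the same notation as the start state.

t0: (1, 5) facing left
step 1 (move(3)): (0, 5) facing left
step 2 (move(4)): (0, 5) facing left
step 3 (face(N)): (0, 5) facing up
step 4 (strafe(left, 1)): (0, 5) facing up
step 5 (move(3)): (0, 8) facing up
step 6 (face(W)): (0, 8) facing left

(0, 8) facing left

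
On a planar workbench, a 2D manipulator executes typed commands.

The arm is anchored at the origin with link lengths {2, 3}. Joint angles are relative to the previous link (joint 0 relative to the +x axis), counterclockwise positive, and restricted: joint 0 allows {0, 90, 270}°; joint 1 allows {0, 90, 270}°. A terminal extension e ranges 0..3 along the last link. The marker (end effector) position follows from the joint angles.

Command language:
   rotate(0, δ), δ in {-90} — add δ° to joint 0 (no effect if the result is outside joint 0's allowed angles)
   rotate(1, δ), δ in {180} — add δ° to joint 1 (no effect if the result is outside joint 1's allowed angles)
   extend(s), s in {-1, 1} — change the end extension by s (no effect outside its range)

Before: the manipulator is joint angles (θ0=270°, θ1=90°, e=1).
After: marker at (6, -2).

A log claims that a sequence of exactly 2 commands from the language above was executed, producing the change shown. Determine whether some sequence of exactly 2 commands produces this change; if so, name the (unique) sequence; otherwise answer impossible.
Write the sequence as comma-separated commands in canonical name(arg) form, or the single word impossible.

extend(1), extend(1)

start: joint angles (θ0=270°, θ1=90°, e=1)
t=1 extend(1) ⇒ joint angles (θ0=270°, θ1=90°, e=2)
t=2 extend(1) ⇒ joint angles (θ0=270°, θ1=90°, e=3)
uniquely the one of 16 2-step routes that fits.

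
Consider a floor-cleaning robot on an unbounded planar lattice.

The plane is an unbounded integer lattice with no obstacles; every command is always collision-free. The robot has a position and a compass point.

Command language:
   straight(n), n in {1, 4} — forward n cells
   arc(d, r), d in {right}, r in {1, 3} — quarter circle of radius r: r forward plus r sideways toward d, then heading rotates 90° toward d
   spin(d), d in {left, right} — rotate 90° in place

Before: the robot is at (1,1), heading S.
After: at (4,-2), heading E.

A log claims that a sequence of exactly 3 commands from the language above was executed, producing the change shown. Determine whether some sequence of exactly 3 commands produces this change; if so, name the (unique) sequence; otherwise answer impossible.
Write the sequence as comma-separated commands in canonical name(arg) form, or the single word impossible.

spin(left), arc(right, 3), spin(left)

key: cell and facing (now E) both changed — the 3 commands mix motion and turning
start: at (1,1), heading S
[1] after spin(left): at (1,1), heading E
[2] after arc(right, 3): at (4,-2), heading S
[3] after spin(left): at (4,-2), heading E
no rival 3-sequence matches.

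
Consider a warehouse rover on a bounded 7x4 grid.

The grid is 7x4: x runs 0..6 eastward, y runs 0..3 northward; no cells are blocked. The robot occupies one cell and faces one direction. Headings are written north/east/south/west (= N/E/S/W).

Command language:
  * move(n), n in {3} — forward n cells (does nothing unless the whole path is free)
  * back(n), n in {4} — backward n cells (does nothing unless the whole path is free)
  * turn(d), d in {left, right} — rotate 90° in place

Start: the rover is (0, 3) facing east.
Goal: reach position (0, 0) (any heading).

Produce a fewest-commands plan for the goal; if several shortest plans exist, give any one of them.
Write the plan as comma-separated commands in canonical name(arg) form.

t0: (0, 3) facing east
step 1 (turn(right)): (0, 3) facing south
step 2 (move(3)): (0, 0) facing south
no 1-step plan works, so 2 is optimal.

turn(right), move(3)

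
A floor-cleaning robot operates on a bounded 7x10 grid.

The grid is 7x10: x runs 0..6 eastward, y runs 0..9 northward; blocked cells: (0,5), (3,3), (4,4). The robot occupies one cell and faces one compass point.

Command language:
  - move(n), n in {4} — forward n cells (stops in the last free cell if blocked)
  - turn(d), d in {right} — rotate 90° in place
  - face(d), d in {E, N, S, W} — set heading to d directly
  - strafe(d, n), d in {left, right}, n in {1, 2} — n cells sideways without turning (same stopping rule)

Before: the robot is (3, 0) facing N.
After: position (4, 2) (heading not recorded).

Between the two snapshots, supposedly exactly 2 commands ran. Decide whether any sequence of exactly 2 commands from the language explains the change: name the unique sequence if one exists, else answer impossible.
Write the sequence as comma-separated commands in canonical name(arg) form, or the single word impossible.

move(4), strafe(right, 1)

key: running strafe(right, 1) before move(4) would end elsewhere — order is forced
begin: (3, 0) facing N
[1] after move(4): (3, 2) facing N
[2] after strafe(right, 1): (4, 2) facing N
uniquely the one of 100 2-step routes that fits.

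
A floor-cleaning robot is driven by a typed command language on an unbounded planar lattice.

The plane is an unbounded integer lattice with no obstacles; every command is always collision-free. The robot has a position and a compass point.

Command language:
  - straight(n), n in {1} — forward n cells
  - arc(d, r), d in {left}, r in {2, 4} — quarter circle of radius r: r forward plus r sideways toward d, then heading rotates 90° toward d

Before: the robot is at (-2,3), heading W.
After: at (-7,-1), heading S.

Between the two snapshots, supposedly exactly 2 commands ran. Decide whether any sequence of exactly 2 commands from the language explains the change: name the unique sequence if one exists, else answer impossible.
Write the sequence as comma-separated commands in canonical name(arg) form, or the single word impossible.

straight(1), arc(left, 4)

key: position moved to (-7,-1) AND the heading swung to S — translation plus rotation needed
begin: at (-2,3), heading W
[1] after straight(1): at (-3,3), heading W
[2] after arc(left, 4): at (-7,-1), heading S
no other 2-command option fits: unique.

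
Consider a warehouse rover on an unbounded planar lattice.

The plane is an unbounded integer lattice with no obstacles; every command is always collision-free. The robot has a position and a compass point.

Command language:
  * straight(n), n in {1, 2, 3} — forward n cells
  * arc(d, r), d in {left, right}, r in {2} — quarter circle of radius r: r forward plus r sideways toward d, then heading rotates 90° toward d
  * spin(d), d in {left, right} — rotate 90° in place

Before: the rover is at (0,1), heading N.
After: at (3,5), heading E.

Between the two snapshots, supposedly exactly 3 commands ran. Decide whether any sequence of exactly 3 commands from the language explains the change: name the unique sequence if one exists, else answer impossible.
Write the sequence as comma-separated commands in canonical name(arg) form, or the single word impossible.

straight(2), arc(right, 2), straight(1)

key: position moved to (3,5) AND the heading swung to E — translation plus rotation needed
from: at (0,1), heading N
1. straight(2) → at (0,3), heading N
2. arc(right, 2) → at (2,5), heading E
3. straight(1) → at (3,5), heading E
all 343 alternatives checked — unique.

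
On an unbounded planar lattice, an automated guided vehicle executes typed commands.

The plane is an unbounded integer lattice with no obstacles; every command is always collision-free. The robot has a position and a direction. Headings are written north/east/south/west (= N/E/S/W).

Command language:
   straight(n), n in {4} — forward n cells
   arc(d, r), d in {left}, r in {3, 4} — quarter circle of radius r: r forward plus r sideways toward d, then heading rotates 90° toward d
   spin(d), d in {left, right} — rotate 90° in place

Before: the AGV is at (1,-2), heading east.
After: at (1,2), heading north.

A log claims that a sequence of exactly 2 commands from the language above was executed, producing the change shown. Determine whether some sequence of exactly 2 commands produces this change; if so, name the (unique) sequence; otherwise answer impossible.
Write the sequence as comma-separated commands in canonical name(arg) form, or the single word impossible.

spin(left), straight(4)

key: position moved to (1,2) AND the heading swung to N — translation plus rotation needed
start: at (1,-2), heading east
1. spin(left) → at (1,-2), heading north
2. straight(4) → at (1,2), heading north
no rival 2-sequence matches.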